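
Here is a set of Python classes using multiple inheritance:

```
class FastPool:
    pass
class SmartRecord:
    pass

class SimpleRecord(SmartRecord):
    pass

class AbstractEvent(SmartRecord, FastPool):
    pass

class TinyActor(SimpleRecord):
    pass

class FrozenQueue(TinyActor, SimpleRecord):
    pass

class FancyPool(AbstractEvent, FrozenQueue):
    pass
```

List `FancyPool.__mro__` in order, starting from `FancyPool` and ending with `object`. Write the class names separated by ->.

FancyPool -> AbstractEvent -> FrozenQueue -> TinyActor -> SimpleRecord -> SmartRecord -> FastPool -> object

L[FancyPool] = FancyPool + merge(L[AbstractEvent], L[FrozenQueue], [AbstractEvent FrozenQueue])
  take AbstractEvent:  [AbstractEvent SmartRecord FastPool object] + [FrozenQueue TinyActor SimpleRecord SmartRecord object] + [AbstractEvent FrozenQueue]
  take FrozenQueue:  [SmartRecord FastPool object] + [FrozenQueue TinyActor SimpleRecord SmartRecord object] + [FrozenQueue]
  take TinyActor:  [SmartRecord FastPool object] + [TinyActor SimpleRecord SmartRecord object]
  take SimpleRecord:  [SmartRecord FastPool object] + [SimpleRecord SmartRecord object]
  take SmartRecord:  [SmartRecord FastPool object] + [SmartRecord object]
  take FastPool:  [FastPool object] + [object]
  take object:  [object] + [object]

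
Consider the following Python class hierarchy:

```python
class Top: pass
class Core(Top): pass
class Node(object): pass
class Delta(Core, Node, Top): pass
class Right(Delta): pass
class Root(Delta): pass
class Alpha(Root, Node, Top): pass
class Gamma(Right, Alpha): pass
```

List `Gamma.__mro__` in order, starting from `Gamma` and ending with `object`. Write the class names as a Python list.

[Gamma, Right, Alpha, Root, Delta, Core, Node, Top, object]

L[Gamma] = Gamma + merge(L[Right], L[Alpha], [Right Alpha])
  take Right:  [Right Delta Core Node Top object] + [Alpha Root Delta Core Node Top object] + [Right Alpha]
  take Alpha:  [Delta Core Node Top object] + [Alpha Root Delta Core Node Top object] + [Alpha]
  take Root:  [Delta Core Node Top object] + [Root Delta Core Node Top object]
  take Delta:  [Delta Core Node Top object] + [Delta Core Node Top object]
  take Core:  [Core Node Top object] + [Core Node Top object]
  take Node:  [Node Top object] + [Node Top object]
  take Top:  [Top object] + [Top object]
  take object:  [object] + [object]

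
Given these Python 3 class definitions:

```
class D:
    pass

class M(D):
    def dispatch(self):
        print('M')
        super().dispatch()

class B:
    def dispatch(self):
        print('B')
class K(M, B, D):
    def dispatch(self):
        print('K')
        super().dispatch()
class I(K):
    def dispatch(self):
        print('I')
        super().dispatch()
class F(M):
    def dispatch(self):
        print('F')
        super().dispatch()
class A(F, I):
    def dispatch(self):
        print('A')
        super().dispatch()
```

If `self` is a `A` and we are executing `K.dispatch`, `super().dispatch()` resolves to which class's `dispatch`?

M

L[A] = A + merge(L[F], L[I], [F I])
  take F:  [F M D object] + [I K M B D object] + [F I]
  take I:  [M D object] + [I K M B D object] + [I]
  take K:  [M D object] + [K M B D object]
  take M:  [M D object] + [M B D object]
  take B:  [D object] + [B D object]
  take D:  [D object] + [D object]
  take object:  [object] + [object]
MRO: A F I K M B D object
super() in K.dispatch on a A instance goes to the class after K in A's MRO: M.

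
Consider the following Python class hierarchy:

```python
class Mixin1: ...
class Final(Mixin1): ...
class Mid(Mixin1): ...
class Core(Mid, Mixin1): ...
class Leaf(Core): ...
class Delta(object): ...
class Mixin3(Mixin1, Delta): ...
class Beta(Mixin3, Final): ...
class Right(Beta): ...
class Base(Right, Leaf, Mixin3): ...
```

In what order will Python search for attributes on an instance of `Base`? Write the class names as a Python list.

[Base, Right, Beta, Leaf, Mixin3, Final, Core, Mid, Mixin1, Delta, object]

L[Base] = Base + merge(L[Right], L[Leaf], L[Mixin3], [Right Leaf Mixin3])
  take Right:  [Right Beta Mixin3 Final Mixin1 Delta object] + [Leaf Core Mid Mixin1 object] + [Mixin3 Mixin1 Delta object] + [Right Leaf Mixin3]
  take Beta:  [Beta Mixin3 Final Mixin1 Delta object] + [Leaf Core Mid Mixin1 object] + [Mixin3 Mixin1 Delta object] + [Leaf Mixin3]
  take Leaf:  [Mixin3 Final Mixin1 Delta object] + [Leaf Core Mid Mixin1 object] + [Mixin3 Mixin1 Delta object] + [Leaf Mixin3]
  take Mixin3:  [Mixin3 Final Mixin1 Delta object] + [Core Mid Mixin1 object] + [Mixin3 Mixin1 Delta object] + [Mixin3]
  take Final:  [Final Mixin1 Delta object] + [Core Mid Mixin1 object] + [Mixin1 Delta object]
  take Core:  [Mixin1 Delta object] + [Core Mid Mixin1 object] + [Mixin1 Delta object]
  take Mid:  [Mixin1 Delta object] + [Mid Mixin1 object] + [Mixin1 Delta object]
  take Mixin1:  [Mixin1 Delta object] + [Mixin1 object] + [Mixin1 Delta object]
  take Delta:  [Delta object] + [object] + [Delta object]
  take object:  [object] + [object] + [object]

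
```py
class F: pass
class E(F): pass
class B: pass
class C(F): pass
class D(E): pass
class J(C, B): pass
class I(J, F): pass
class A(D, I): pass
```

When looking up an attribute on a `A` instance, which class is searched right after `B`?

object

L[A] = A + merge(L[D], L[I], [D I])
  take D:  [D E F object] + [I J C F B object] + [D I]
  take E:  [E F object] + [I J C F B object] + [I]
  take I:  [F object] + [I J C F B object] + [I]
  take J:  [F object] + [J C F B object]
  take C:  [F object] + [C F B object]
  take F:  [F object] + [F B object]
  take B:  [object] + [B object]
  take object:  [object] + [object]
MRO: A D E I J C F B object
B is at position 7; next is object.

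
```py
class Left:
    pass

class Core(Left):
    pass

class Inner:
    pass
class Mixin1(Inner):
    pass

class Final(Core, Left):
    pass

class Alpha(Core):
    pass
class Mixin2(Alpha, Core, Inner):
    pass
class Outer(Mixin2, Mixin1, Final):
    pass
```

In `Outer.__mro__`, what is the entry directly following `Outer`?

L[Outer] = Outer + merge(L[Mixin2], L[Mixin1], L[Final], [Mixin2 Mixin1 Final])
  take Mixin2:  [Mixin2 Alpha Core Left Inner object] + [Mixin1 Inner object] + [Final Core Left object] + [Mixin2 Mixin1 Final]
  take Alpha:  [Alpha Core Left Inner object] + [Mixin1 Inner object] + [Final Core Left object] + [Mixin1 Final]
  take Mixin1:  [Core Left Inner object] + [Mixin1 Inner object] + [Final Core Left object] + [Mixin1 Final]
  take Final:  [Core Left Inner object] + [Inner object] + [Final Core Left object] + [Final]
  take Core:  [Core Left Inner object] + [Inner object] + [Core Left object]
  take Left:  [Left Inner object] + [Inner object] + [Left object]
  take Inner:  [Inner object] + [Inner object] + [object]
  take object:  [object] + [object] + [object]
MRO: Outer Mixin2 Alpha Mixin1 Final Core Left Inner object
Outer is at position 0; next is Mixin2.

Mixin2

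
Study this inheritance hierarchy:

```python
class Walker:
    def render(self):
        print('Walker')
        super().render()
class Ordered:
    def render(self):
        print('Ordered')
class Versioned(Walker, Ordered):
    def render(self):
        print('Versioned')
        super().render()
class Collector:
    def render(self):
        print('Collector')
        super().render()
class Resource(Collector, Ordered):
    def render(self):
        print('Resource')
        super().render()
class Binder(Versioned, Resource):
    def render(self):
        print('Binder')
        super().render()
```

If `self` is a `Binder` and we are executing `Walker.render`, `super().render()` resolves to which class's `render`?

L[Binder] = Binder + merge(L[Versioned], L[Resource], [Versioned Resource])
  take Versioned:  [Versioned Walker Ordered object] + [Resource Collector Ordered object] + [Versioned Resource]
  take Walker:  [Walker Ordered object] + [Resource Collector Ordered object] + [Resource]
  take Resource:  [Ordered object] + [Resource Collector Ordered object] + [Resource]
  take Collector:  [Ordered object] + [Collector Ordered object]
  take Ordered:  [Ordered object] + [Ordered object]
  take object:  [object] + [object]
MRO: Binder Versioned Walker Resource Collector Ordered object
super() in Walker.render on a Binder instance goes to the class after Walker in Binder's MRO: Resource.

Resource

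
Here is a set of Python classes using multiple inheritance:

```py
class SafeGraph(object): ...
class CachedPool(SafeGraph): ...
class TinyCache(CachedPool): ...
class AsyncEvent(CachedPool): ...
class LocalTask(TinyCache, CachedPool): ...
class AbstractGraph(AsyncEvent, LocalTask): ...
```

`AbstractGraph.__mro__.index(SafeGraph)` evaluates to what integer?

L[AbstractGraph] = AbstractGraph + merge(L[AsyncEvent], L[LocalTask], [AsyncEvent LocalTask])
  take AsyncEvent:  [AsyncEvent CachedPool SafeGraph object] + [LocalTask TinyCache CachedPool SafeGraph object] + [AsyncEvent LocalTask]
  take LocalTask:  [CachedPool SafeGraph object] + [LocalTask TinyCache CachedPool SafeGraph object] + [LocalTask]
  take TinyCache:  [CachedPool SafeGraph object] + [TinyCache CachedPool SafeGraph object]
  take CachedPool:  [CachedPool SafeGraph object] + [CachedPool SafeGraph object]
  take SafeGraph:  [SafeGraph object] + [SafeGraph object]
  take object:  [object] + [object]
MRO: AbstractGraph AsyncEvent LocalTask TinyCache CachedPool SafeGraph object
SafeGraph sits at index 5.

5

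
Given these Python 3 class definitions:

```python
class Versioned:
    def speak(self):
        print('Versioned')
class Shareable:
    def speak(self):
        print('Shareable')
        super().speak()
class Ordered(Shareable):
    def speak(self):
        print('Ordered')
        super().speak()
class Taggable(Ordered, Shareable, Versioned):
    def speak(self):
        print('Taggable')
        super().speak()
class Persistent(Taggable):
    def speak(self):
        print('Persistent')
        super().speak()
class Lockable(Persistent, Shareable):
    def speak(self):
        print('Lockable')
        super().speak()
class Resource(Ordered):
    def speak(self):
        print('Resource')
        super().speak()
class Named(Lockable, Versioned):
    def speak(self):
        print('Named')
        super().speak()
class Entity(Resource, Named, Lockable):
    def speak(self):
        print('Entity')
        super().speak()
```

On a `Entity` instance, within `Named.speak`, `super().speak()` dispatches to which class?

Lockable

L[Entity] = Entity + merge(L[Resource], L[Named], L[Lockable], [Resource Named Lockable])
  take Resource:  [Resource Ordered Shareable object] + [Named Lockable Persistent Taggable Ordered Shareable Versioned object] + [Lockable Persistent Taggable Ordered Shareable Versioned object] + [Resource Named Lockable]
  take Named:  [Ordered Shareable object] + [Named Lockable Persistent Taggable Ordered Shareable Versioned object] + [Lockable Persistent Taggable Ordered Shareable Versioned object] + [Named Lockable]
  take Lockable:  [Ordered Shareable object] + [Lockable Persistent Taggable Ordered Shareable Versioned object] + [Lockable Persistent Taggable Ordered Shareable Versioned object] + [Lockable]
  take Persistent:  [Ordered Shareable object] + [Persistent Taggable Ordered Shareable Versioned object] + [Persistent Taggable Ordered Shareable Versioned object]
  take Taggable:  [Ordered Shareable object] + [Taggable Ordered Shareable Versioned object] + [Taggable Ordered Shareable Versioned object]
  take Ordered:  [Ordered Shareable object] + [Ordered Shareable Versioned object] + [Ordered Shareable Versioned object]
  take Shareable:  [Shareable object] + [Shareable Versioned object] + [Shareable Versioned object]
  take Versioned:  [object] + [Versioned object] + [Versioned object]
  take object:  [object] + [object] + [object]
MRO: Entity Resource Named Lockable Persistent Taggable Ordered Shareable Versioned object
super() in Named.speak on a Entity instance goes to the class after Named in Entity's MRO: Lockable.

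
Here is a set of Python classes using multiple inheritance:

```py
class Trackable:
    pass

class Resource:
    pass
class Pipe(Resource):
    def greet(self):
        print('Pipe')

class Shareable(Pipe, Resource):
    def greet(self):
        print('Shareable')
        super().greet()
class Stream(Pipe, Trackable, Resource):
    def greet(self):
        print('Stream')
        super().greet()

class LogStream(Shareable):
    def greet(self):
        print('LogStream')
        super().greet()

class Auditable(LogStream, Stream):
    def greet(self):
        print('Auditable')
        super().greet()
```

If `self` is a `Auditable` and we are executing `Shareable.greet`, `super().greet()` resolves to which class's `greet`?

L[Auditable] = Auditable + merge(L[LogStream], L[Stream], [LogStream Stream])
  take LogStream:  [LogStream Shareable Pipe Resource object] + [Stream Pipe Trackable Resource object] + [LogStream Stream]
  take Shareable:  [Shareable Pipe Resource object] + [Stream Pipe Trackable Resource object] + [Stream]
  take Stream:  [Pipe Resource object] + [Stream Pipe Trackable Resource object] + [Stream]
  take Pipe:  [Pipe Resource object] + [Pipe Trackable Resource object]
  take Trackable:  [Resource object] + [Trackable Resource object]
  take Resource:  [Resource object] + [Resource object]
  take object:  [object] + [object]
MRO: Auditable LogStream Shareable Stream Pipe Trackable Resource object
super() in Shareable.greet on a Auditable instance goes to the class after Shareable in Auditable's MRO: Stream.

Stream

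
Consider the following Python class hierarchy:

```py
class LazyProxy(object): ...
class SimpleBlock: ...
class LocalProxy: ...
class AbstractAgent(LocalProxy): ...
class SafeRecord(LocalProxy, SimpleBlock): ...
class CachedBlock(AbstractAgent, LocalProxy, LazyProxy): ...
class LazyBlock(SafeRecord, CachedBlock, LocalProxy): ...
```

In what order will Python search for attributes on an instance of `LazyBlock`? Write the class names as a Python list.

L[LazyBlock] = LazyBlock + merge(L[SafeRecord], L[CachedBlock], L[LocalProxy], [SafeRecord CachedBlock LocalProxy])
  take SafeRecord:  [SafeRecord LocalProxy SimpleBlock object] + [CachedBlock AbstractAgent LocalProxy LazyProxy object] + [LocalProxy object] + [SafeRecord CachedBlock LocalProxy]
  take CachedBlock:  [LocalProxy SimpleBlock object] + [CachedBlock AbstractAgent LocalProxy LazyProxy object] + [LocalProxy object] + [CachedBlock LocalProxy]
  take AbstractAgent:  [LocalProxy SimpleBlock object] + [AbstractAgent LocalProxy LazyProxy object] + [LocalProxy object] + [LocalProxy]
  take LocalProxy:  [LocalProxy SimpleBlock object] + [LocalProxy LazyProxy object] + [LocalProxy object] + [LocalProxy]
  take SimpleBlock:  [SimpleBlock object] + [LazyProxy object] + [object]
  take LazyProxy:  [object] + [LazyProxy object] + [object]
  take object:  [object] + [object] + [object]

[LazyBlock, SafeRecord, CachedBlock, AbstractAgent, LocalProxy, SimpleBlock, LazyProxy, object]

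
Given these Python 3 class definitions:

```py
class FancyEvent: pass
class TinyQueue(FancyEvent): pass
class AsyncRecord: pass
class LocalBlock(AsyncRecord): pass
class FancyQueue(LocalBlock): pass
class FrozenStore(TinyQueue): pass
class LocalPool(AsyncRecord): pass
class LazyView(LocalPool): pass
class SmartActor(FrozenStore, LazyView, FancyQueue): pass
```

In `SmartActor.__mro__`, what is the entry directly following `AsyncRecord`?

L[SmartActor] = SmartActor + merge(L[FrozenStore], L[LazyView], L[FancyQueue], [FrozenStore LazyView FancyQueue])
  take FrozenStore:  [FrozenStore TinyQueue FancyEvent object] + [LazyView LocalPool AsyncRecord object] + [FancyQueue LocalBlock AsyncRecord object] + [FrozenStore LazyView FancyQueue]
  take TinyQueue:  [TinyQueue FancyEvent object] + [LazyView LocalPool AsyncRecord object] + [FancyQueue LocalBlock AsyncRecord object] + [LazyView FancyQueue]
  take FancyEvent:  [FancyEvent object] + [LazyView LocalPool AsyncRecord object] + [FancyQueue LocalBlock AsyncRecord object] + [LazyView FancyQueue]
  take LazyView:  [object] + [LazyView LocalPool AsyncRecord object] + [FancyQueue LocalBlock AsyncRecord object] + [LazyView FancyQueue]
  take LocalPool:  [object] + [LocalPool AsyncRecord object] + [FancyQueue LocalBlock AsyncRecord object] + [FancyQueue]
  take FancyQueue:  [object] + [AsyncRecord object] + [FancyQueue LocalBlock AsyncRecord object] + [FancyQueue]
  take LocalBlock:  [object] + [AsyncRecord object] + [LocalBlock AsyncRecord object]
  take AsyncRecord:  [object] + [AsyncRecord object] + [AsyncRecord object]
  take object:  [object] + [object] + [object]
MRO: SmartActor FrozenStore TinyQueue FancyEvent LazyView LocalPool FancyQueue LocalBlock AsyncRecord object
AsyncRecord is at position 8; next is object.

object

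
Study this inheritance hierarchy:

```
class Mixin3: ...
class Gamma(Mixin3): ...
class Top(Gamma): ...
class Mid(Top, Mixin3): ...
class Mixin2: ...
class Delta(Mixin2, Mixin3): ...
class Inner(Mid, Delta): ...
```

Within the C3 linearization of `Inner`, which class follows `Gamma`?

Delta

L[Inner] = Inner + merge(L[Mid], L[Delta], [Mid Delta])
  take Mid:  [Mid Top Gamma Mixin3 object] + [Delta Mixin2 Mixin3 object] + [Mid Delta]
  take Top:  [Top Gamma Mixin3 object] + [Delta Mixin2 Mixin3 object] + [Delta]
  take Gamma:  [Gamma Mixin3 object] + [Delta Mixin2 Mixin3 object] + [Delta]
  take Delta:  [Mixin3 object] + [Delta Mixin2 Mixin3 object] + [Delta]
  take Mixin2:  [Mixin3 object] + [Mixin2 Mixin3 object]
  take Mixin3:  [Mixin3 object] + [Mixin3 object]
  take object:  [object] + [object]
MRO: Inner Mid Top Gamma Delta Mixin2 Mixin3 object
Gamma is at position 3; next is Delta.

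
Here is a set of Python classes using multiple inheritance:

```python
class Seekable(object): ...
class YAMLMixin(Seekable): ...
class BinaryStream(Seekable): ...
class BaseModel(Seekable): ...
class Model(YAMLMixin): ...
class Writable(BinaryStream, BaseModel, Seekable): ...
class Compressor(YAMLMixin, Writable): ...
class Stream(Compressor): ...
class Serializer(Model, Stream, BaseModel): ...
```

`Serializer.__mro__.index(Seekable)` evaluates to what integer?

8

L[Serializer] = Serializer + merge(L[Model], L[Stream], L[BaseModel], [Model Stream BaseModel])
  take Model:  [Model YAMLMixin Seekable object] + [Stream Compressor YAMLMixin Writable BinaryStream BaseModel Seekable object] + [BaseModel Seekable object] + [Model Stream BaseModel]
  take Stream:  [YAMLMixin Seekable object] + [Stream Compressor YAMLMixin Writable BinaryStream BaseModel Seekable object] + [BaseModel Seekable object] + [Stream BaseModel]
  take Compressor:  [YAMLMixin Seekable object] + [Compressor YAMLMixin Writable BinaryStream BaseModel Seekable object] + [BaseModel Seekable object] + [BaseModel]
  take YAMLMixin:  [YAMLMixin Seekable object] + [YAMLMixin Writable BinaryStream BaseModel Seekable object] + [BaseModel Seekable object] + [BaseModel]
  take Writable:  [Seekable object] + [Writable BinaryStream BaseModel Seekable object] + [BaseModel Seekable object] + [BaseModel]
  take BinaryStream:  [Seekable object] + [BinaryStream BaseModel Seekable object] + [BaseModel Seekable object] + [BaseModel]
  take BaseModel:  [Seekable object] + [BaseModel Seekable object] + [BaseModel Seekable object] + [BaseModel]
  take Seekable:  [Seekable object] + [Seekable object] + [Seekable object]
  take object:  [object] + [object] + [object]
MRO: Serializer Model Stream Compressor YAMLMixin Writable BinaryStream BaseModel Seekable object
Seekable sits at index 8.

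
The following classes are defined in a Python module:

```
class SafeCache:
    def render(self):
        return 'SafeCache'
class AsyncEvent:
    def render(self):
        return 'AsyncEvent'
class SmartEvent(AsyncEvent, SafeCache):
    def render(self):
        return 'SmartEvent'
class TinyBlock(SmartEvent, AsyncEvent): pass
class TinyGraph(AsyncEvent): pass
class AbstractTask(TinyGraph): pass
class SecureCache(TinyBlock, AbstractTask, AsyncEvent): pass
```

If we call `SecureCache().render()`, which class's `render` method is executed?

L[SecureCache] = SecureCache + merge(L[TinyBlock], L[AbstractTask], L[AsyncEvent], [TinyBlock AbstractTask AsyncEvent])
  take TinyBlock:  [TinyBlock SmartEvent AsyncEvent SafeCache object] + [AbstractTask TinyGraph AsyncEvent object] + [AsyncEvent object] + [TinyBlock AbstractTask AsyncEvent]
  take SmartEvent:  [SmartEvent AsyncEvent SafeCache object] + [AbstractTask TinyGraph AsyncEvent object] + [AsyncEvent object] + [AbstractTask AsyncEvent]
  take AbstractTask:  [AsyncEvent SafeCache object] + [AbstractTask TinyGraph AsyncEvent object] + [AsyncEvent object] + [AbstractTask AsyncEvent]
  take TinyGraph:  [AsyncEvent SafeCache object] + [TinyGraph AsyncEvent object] + [AsyncEvent object] + [AsyncEvent]
  take AsyncEvent:  [AsyncEvent SafeCache object] + [AsyncEvent object] + [AsyncEvent object] + [AsyncEvent]
  take SafeCache:  [SafeCache object] + [object] + [object]
  take object:  [object] + [object] + [object]
MRO: SecureCache TinyBlock SmartEvent AbstractTask TinyGraph AsyncEvent SafeCache object
render is defined in: AsyncEvent, SafeCache, SmartEvent. First along the MRO is SmartEvent.

SmartEvent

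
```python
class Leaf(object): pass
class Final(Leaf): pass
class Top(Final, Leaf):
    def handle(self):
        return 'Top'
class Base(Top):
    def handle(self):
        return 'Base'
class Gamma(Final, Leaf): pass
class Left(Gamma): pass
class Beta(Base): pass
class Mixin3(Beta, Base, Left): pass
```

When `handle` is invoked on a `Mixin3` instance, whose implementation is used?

L[Mixin3] = Mixin3 + merge(L[Beta], L[Base], L[Left], [Beta Base Left])
  take Beta:  [Beta Base Top Final Leaf object] + [Base Top Final Leaf object] + [Left Gamma Final Leaf object] + [Beta Base Left]
  take Base:  [Base Top Final Leaf object] + [Base Top Final Leaf object] + [Left Gamma Final Leaf object] + [Base Left]
  take Top:  [Top Final Leaf object] + [Top Final Leaf object] + [Left Gamma Final Leaf object] + [Left]
  take Left:  [Final Leaf object] + [Final Leaf object] + [Left Gamma Final Leaf object] + [Left]
  take Gamma:  [Final Leaf object] + [Final Leaf object] + [Gamma Final Leaf object]
  take Final:  [Final Leaf object] + [Final Leaf object] + [Final Leaf object]
  take Leaf:  [Leaf object] + [Leaf object] + [Leaf object]
  take object:  [object] + [object] + [object]
MRO: Mixin3 Beta Base Top Left Gamma Final Leaf object
handle is defined in: Base, Top. First along the MRO is Base.

Base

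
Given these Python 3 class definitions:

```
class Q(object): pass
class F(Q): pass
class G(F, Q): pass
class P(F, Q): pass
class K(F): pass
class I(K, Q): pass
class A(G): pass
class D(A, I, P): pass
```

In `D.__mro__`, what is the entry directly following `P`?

L[D] = D + merge(L[A], L[I], L[P], [A I P])
  take A:  [A G F Q object] + [I K F Q object] + [P F Q object] + [A I P]
  take G:  [G F Q object] + [I K F Q object] + [P F Q object] + [I P]
  take I:  [F Q object] + [I K F Q object] + [P F Q object] + [I P]
  take K:  [F Q object] + [K F Q object] + [P F Q object] + [P]
  take P:  [F Q object] + [F Q object] + [P F Q object] + [P]
  take F:  [F Q object] + [F Q object] + [F Q object]
  take Q:  [Q object] + [Q object] + [Q object]
  take object:  [object] + [object] + [object]
MRO: D A G I K P F Q object
P is at position 5; next is F.

F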